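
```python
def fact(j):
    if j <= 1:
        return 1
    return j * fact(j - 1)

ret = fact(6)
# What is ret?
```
Call trace:
fact(j=6)
  fact(j=5)
    fact(j=4)
      fact(j=3)
        fact(j=2)
          fact(j=1)
          -> return 1
        -> return 2
      -> return 6
    -> return 24
  -> return 120
-> return 720

Final answer: 720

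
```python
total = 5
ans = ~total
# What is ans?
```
Trace:
  total=5
  total=5, ans=-6

Final answer: -6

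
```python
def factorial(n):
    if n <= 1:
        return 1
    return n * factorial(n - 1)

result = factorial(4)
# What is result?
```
Call trace:
factorial(n=4)
  factorial(n=3)
    factorial(n=2)
      factorial(n=1)
      -> return 1
    -> return 2
  -> return 6
-> return 24

Final answer: 24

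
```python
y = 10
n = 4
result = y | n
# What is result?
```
Trace:
  y=10
  y=10, n=4
  y=10, n=4, result=14

Final answer: 14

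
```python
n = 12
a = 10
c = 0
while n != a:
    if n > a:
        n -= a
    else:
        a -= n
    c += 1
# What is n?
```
Trace:
  n=12
  n=12, a=10
  n=12, a=10, c=0
  n=2, a=10, c=1
  n=2, a=8, c=2
  n=2, a=6, c=3
  n=2, a=4, c=4
  n=2, a=2, c=5

Final answer: 2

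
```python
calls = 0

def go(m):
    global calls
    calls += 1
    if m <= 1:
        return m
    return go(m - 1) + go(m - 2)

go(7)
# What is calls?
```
Call trace (a repeated sub-call is expanded the first time; later identical calls just restate its return value):
go(m=7)
  go(m=6)
    go(m=5)
      go(m=4)
        go(m=3)
          go(m=2)
            go(m=1)
            -> return 1
            go(m=0)
            -> return 0
          -> return 1
          go(m=1)
          -> return 1
        -> return 2
        go(m=2) -> return 1  (same call as traced above)
      -> return 3
      go(m=3) -> return 2  (same call as traced above)
    -> return 5
    go(m=4) -> return 3  (same call as traced above)
  -> return 8
  go(m=5) -> return 5  (same call as traced above)
-> return 13

calls is incremented once per call, so count the calls in each subtree. Let C(m) = number of calls made by go(m).
C(0) = C(1) = 1 (base case, no recursion); C(m) = 1 + C(m - 1) + C(m - 2) otherwise.
C(2) = 1 + C(1) + C(0) = 1 + 1 + 1 = 3
C(3) = 1 + C(2) + C(1) = 1 + 3 + 1 = 5
C(4) = 1 + C(3) + C(2) = 1 + 5 + 3 = 9
C(5) = 1 + C(4) + C(3) = 1 + 9 + 5 = 15
C(6) = 1 + C(5) + C(4) = 1 + 15 + 9 = 25
C(7) = 1 + C(6) + C(5) = 1 + 25 + 15 = 41
calls = C(7) = 41

Final answer: 41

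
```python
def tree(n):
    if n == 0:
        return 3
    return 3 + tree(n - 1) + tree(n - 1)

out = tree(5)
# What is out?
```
Call trace (a repeated sub-call is expanded the first time; later identical calls just restate its return value):
tree(n=5)
  tree(n=4)
    tree(n=3)
      tree(n=2)
        tree(n=1)
          tree(n=0)
          -> return 3
          tree(n=0)
          -> return 3
        -> return 9
        tree(n=1) -> return 9  (same call as traced above)
      -> return 21
      tree(n=2) -> return 21  (same call as traced above)
    -> return 45
    tree(n=3) -> return 45  (same call as traced above)
  -> return 93
  tree(n=4) -> return 93  (same call as traced above)
-> return 189

Final answer: 189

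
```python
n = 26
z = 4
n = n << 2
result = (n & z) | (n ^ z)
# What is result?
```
Trace:
  n=26
  n=26, z=4
  n=104, z=4
  n=104, z=4, result=108

Final answer: 108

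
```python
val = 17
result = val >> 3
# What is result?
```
Trace:
  val=17
  val=17, result=2

Final answer: 2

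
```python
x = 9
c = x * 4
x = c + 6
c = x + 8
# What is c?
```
Trace:
  x=9
  x=9, c=36
  x=42, c=36
  x=42, c=50

Final answer: 50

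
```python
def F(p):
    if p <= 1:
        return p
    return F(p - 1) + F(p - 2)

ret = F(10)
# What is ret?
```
Call trace (a repeated sub-call is expanded the first time; later identical calls just restate its return value):
F(p=10)
  F(p=9)
    F(p=8)
      F(p=7)
        F(p=6)
          F(p=5)
            F(p=4)
              F(p=3)
                F(p=2)
                  F(p=1)
                  -> return 1
                  F(p=0)
                  -> return 0
                -> return 1
                F(p=1)
                -> return 1
              -> return 2
              F(p=2) -> return 1  (same call as traced above)
            -> return 3
            F(p=3) -> return 2  (same call as traced above)
          -> return 5
          F(p=4) -> return 3  (same call as traced above)
        -> return 8
        F(p=5) -> return 5  (same call as traced above)
      -> return 13
      F(p=6) -> return 8  (same call as traced above)
    -> return 21
    F(p=7) -> return 13  (same call as traced above)
  -> return 34
  F(p=8) -> return 21  (same call as traced above)
-> return 55

Final answer: 55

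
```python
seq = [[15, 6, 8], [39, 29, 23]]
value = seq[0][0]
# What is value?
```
Trace:
  seq=[[15, 6, 8], [39, 29, 23]]
  seq=[[15, 6, 8], [39, 29, 23]], value=15

Final answer: 15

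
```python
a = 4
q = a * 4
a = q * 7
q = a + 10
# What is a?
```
Trace:
  a=4
  a=4, q=16
  a=112, q=16
  a=112, q=122

Final answer: 112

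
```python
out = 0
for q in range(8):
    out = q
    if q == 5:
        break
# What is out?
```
Trace:
  out=0
  out=0, q=0
  out=1, q=1
  out=2, q=2
  out=3, q=3
  out=4, q=4
  out=5, q=5

Final answer: 5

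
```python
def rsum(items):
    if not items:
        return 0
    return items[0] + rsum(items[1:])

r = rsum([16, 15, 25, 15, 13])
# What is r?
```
Call trace:
rsum(items=[16, 15, 25, 15, 13])
  rsum(items=[15, 25, 15, 13])
    rsum(items=[25, 15, 13])
      rsum(items=[15, 13])
        rsum(items=[13])
          rsum(items=[])
          -> return 0
        -> return 13
      -> return 28
    -> return 53
  -> return 68
-> return 84

Final answer: 84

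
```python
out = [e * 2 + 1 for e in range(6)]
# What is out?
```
Trace:
  e=0
  e=1
  e=2
  e=3
  e=4
  e=5
  out=[1, 3, 5, 7, 9, 11]

Final answer: [1, 3, 5, 7, 9, 11]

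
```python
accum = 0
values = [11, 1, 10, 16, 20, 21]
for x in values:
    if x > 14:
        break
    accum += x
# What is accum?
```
Trace:
  accum=0
  accum=11, x=11
  accum=12, x=1
  accum=22, x=10
  accum=22, x=16

Final answer: 22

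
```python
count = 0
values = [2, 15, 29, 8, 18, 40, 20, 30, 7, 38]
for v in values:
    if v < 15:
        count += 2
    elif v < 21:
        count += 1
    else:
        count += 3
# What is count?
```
Trace:
  count=0
  count=2, v=2
  count=3, v=15
  count=6, v=29
  count=8, v=8
  count=9, v=18
  count=12, v=40
  count=13, v=20
  count=16, v=30
  count=18, v=7
  count=21, v=38

Final answer: 21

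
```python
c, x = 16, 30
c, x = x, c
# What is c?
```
Trace:
  c=16, x=30
  c=30, x=16

Final answer: 30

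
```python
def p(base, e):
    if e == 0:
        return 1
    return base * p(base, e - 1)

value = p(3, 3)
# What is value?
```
Call trace:
p(base=3, e=3)
  p(base=3, e=2)
    p(base=3, e=1)
      p(base=3, e=0)
      -> return 1
    -> return 3
  -> return 9
-> return 27

Final answer: 27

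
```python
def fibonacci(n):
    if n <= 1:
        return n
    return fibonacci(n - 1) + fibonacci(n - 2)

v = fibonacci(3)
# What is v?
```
Call trace:
fibonacci(n=3)
  fibonacci(n=2)
    fibonacci(n=1)
    -> return 1
    fibonacci(n=0)
    -> return 0
  -> return 1
  fibonacci(n=1)
  -> return 1
-> return 2

Final answer: 2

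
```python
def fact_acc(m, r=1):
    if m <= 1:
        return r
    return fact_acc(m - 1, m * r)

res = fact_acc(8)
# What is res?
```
Call trace:
fact_acc(m=8, r=1)
  fact_acc(m=7, r=8)
    fact_acc(m=6, r=56)
      fact_acc(m=5, r=336)
        fact_acc(m=4, r=1680)
          fact_acc(m=3, r=6720)
            fact_acc(m=2, r=20160)
              fact_acc(m=1, r=40320)
              -> return 40320
            -> return 40320
          -> return 40320
        -> return 40320
      -> return 40320
    -> return 40320
  -> return 40320
-> return 40320

Final answer: 40320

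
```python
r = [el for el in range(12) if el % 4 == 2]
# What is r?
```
Trace:
  el=0
  el=1
  el=2
  el=3
  el=4
  el=5
  el=6
  el=7
  el=8
  el=9
  el=10
  el=11
  r=[2, 6, 10]

Final answer: [2, 6, 10]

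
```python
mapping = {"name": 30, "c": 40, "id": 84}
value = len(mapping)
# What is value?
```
Trace:
  mapping={'name': 30, 'c': 40, 'id': 84}
  mapping={'name': 30, 'c': 40, 'id': 84}, value=3

Final answer: 3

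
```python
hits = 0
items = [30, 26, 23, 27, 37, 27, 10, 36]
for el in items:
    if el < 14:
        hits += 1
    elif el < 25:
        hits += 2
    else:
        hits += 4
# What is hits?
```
Trace:
  hits=0
  hits=4, el=30
  hits=8, el=26
  hits=10, el=23
  hits=14, el=27
  hits=18, el=37
  hits=22, el=27
  hits=23, el=10
  hits=27, el=36

Final answer: 27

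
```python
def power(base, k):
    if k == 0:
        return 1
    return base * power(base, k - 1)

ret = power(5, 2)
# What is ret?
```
Call trace:
power(base=5, k=2)
  power(base=5, k=1)
    power(base=5, k=0)
    -> return 1
  -> return 5
-> return 25

Final answer: 25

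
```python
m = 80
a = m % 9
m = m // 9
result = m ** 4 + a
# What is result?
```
Trace:
  m=80
  m=80, a=8
  m=8, a=8
  m=8, a=8, result=4104

Final answer: 4104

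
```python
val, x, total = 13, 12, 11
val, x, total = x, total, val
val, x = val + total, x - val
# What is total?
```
Trace:
  val=13, x=12, total=11
  val=12, x=11, total=13
  val=25, x=-1, total=13

Final answer: 13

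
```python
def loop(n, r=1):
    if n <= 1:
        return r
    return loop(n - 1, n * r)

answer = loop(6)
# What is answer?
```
Call trace:
loop(n=6, r=1)
  loop(n=5, r=6)
    loop(n=4, r=30)
      loop(n=3, r=120)
        loop(n=2, r=360)
          loop(n=1, r=720)
          -> return 720
        -> return 720
      -> return 720
    -> return 720
  -> return 720
-> return 720

Final answer: 720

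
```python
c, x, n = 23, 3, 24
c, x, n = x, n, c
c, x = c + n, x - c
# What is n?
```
Trace:
  c=23, x=3, n=24
  c=3, x=24, n=23
  c=26, x=21, n=23

Final answer: 23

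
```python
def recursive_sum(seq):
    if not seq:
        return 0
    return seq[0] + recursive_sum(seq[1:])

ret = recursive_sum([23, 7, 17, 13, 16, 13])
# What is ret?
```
Call trace:
recursive_sum(seq=[23, 7, 17, 13, 16, 13])
  recursive_sum(seq=[7, 17, 13, 16, 13])
    recursive_sum(seq=[17, 13, 16, 13])
      recursive_sum(seq=[13, 16, 13])
        recursive_sum(seq=[16, 13])
          recursive_sum(seq=[13])
            recursive_sum(seq=[])
            -> return 0
          -> return 13
        -> return 29
      -> return 42
    -> return 59
  -> return 66
-> return 89

Final answer: 89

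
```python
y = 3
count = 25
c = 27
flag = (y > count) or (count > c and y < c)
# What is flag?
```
Trace:
  y=3
  y=3, count=25
  y=3, count=25, c=27
  y=3, count=25, c=27, flag=False

Final answer: False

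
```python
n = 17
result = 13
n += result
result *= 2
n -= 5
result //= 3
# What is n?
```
Trace:
  n=17
  n=17, result=13
  n=30, result=13
  n=30, result=26
  n=25, result=26
  n=25, result=8

Final answer: 25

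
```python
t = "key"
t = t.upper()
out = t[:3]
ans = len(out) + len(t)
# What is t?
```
Trace:
  t='key'
  t='KEY'
  t='KEY', out='KEY'
  t='KEY', out='KEY', ans=6

Final answer: 'KEY'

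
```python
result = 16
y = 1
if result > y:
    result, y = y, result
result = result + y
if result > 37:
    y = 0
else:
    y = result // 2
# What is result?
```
Trace:
  result=16
  result=16, y=1
  result=1, y=16
  result=17, y=16
  result=17, y=8

Final answer: 17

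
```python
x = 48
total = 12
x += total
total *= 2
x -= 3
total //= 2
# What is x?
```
Trace:
  x=48
  x=48, total=12
  x=60, total=12
  x=60, total=24
  x=57, total=24
  x=57, total=12

Final answer: 57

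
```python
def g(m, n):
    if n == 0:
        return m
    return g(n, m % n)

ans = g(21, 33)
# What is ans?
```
Call trace:
g(m=21, n=33)
  g(m=33, n=21)
    g(m=21, n=12)
      g(m=12, n=9)
        g(m=9, n=3)
          g(m=3, n=0)
          -> return 3
        -> return 3
      -> return 3
    -> return 3
  -> return 3
-> return 3

Final answer: 3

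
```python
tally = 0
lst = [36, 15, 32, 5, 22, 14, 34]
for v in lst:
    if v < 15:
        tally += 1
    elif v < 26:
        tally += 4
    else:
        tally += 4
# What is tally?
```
Trace:
  tally=0
  tally=4, v=36
  tally=8, v=15
  tally=12, v=32
  tally=13, v=5
  tally=17, v=22
  tally=18, v=14
  tally=22, v=34

Final answer: 22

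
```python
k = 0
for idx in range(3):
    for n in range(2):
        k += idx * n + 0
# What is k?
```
Trace:
  k=0
  k=0, idx=0, n=0
  k=0, idx=0, n=1
  k=0, idx=1, n=0
  k=1, idx=1, n=1
  k=1, idx=2, n=0
  k=3, idx=2, n=1

Final answer: 3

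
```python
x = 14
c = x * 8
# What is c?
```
Trace:
  x=14
  x=14, c=112

Final answer: 112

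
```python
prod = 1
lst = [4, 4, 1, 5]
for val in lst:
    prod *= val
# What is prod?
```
Trace:
  prod=1
  prod=4, val=4
  prod=16, val=4
  prod=16, val=1
  prod=80, val=5

Final answer: 80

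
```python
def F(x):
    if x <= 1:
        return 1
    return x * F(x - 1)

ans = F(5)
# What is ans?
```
Call trace:
F(x=5)
  F(x=4)
    F(x=3)
      F(x=2)
        F(x=1)
        -> return 1
      -> return 2
    -> return 6
  -> return 24
-> return 120

Final answer: 120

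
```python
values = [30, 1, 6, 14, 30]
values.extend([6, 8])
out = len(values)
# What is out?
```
Trace:
  values=[30, 1, 6, 14, 30]
  values=[30, 1, 6, 14, 30, 6, 8]
  values=[30, 1, 6, 14, 30, 6, 8], out=7

Final answer: 7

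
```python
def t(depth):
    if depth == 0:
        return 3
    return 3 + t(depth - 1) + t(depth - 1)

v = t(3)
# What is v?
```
Call trace (a repeated sub-call is expanded the first time; later identical calls just restate its return value):
t(depth=3)
  t(depth=2)
    t(depth=1)
      t(depth=0)
      -> return 3
      t(depth=0)
      -> return 3
    -> return 9
    t(depth=1) -> return 9  (same call as traced above)
  -> return 21
  t(depth=2) -> return 21  (same call as traced above)
-> return 45

Final answer: 45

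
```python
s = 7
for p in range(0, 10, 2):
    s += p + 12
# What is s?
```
Trace:
  s=7
  s=19, p=0
  s=33, p=2
  s=49, p=4
  s=67, p=6
  s=87, p=8

Final answer: 87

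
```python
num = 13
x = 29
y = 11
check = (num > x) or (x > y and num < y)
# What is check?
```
Trace:
  num=13
  num=13, x=29
  num=13, x=29, y=11
  num=13, x=29, y=11, check=False

Final answer: False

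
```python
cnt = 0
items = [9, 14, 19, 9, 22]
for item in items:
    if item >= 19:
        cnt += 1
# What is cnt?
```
Trace:
  cnt=0
  cnt=0, item=9
  cnt=0, item=14
  cnt=1, item=19
  cnt=1, item=9
  cnt=2, item=22

Final answer: 2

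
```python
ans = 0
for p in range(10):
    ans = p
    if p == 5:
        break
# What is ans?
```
Trace:
  ans=0
  ans=0, p=0
  ans=1, p=1
  ans=2, p=2
  ans=3, p=3
  ans=4, p=4
  ans=5, p=5

Final answer: 5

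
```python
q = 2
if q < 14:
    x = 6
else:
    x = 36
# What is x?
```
Trace:
  q=2
  q=2, x=6

Final answer: 6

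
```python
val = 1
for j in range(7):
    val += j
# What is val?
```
Trace:
  val=1
  val=1, j=0
  val=2, j=1
  val=4, j=2
  val=7, j=3
  val=11, j=4
  val=16, j=5
  val=22, j=6

Final answer: 22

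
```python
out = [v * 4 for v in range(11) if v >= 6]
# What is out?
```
Trace:
  v=0
  v=1
  v=2
  v=3
  v=4
  v=5
  v=6
  v=7
  v=8
  v=9
  v=10
  out=[24, 28, 32, 36, 40]

Final answer: [24, 28, 32, 36, 40]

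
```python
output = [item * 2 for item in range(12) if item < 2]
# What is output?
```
Trace:
  item=0
  item=1
  item=2
  item=3
  item=4
  item=5
  item=6
  item=7
  item=8
  item=9
  item=10
  item=11
  output=[0, 2]

Final answer: [0, 2]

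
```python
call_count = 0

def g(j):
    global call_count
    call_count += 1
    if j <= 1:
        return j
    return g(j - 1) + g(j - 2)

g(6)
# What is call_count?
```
Call trace (a repeated sub-call is expanded the first time; later identical calls just restate its return value):
g(j=6)
  g(j=5)
    g(j=4)
      g(j=3)
        g(j=2)
          g(j=1)
          -> return 1
          g(j=0)
          -> return 0
        -> return 1
        g(j=1)
        -> return 1
      -> return 2
      g(j=2) -> return 1  (same call as traced above)
    -> return 3
    g(j=3) -> return 2  (same call as traced above)
  -> return 5
  g(j=4) -> return 3  (same call as traced above)
-> return 8

call_count is incremented once per call, so count the calls in each subtree. Let C(j) = number of calls made by g(j).
C(0) = C(1) = 1 (base case, no recursion); C(j) = 1 + C(j - 1) + C(j - 2) otherwise.
C(2) = 1 + C(1) + C(0) = 1 + 1 + 1 = 3
C(3) = 1 + C(2) + C(1) = 1 + 3 + 1 = 5
C(4) = 1 + C(3) + C(2) = 1 + 5 + 3 = 9
C(5) = 1 + C(4) + C(3) = 1 + 9 + 5 = 15
C(6) = 1 + C(5) + C(4) = 1 + 15 + 9 = 25
call_count = C(6) = 25

Final answer: 25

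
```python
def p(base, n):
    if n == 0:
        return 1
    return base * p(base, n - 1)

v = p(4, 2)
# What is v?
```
Call trace:
p(base=4, n=2)
  p(base=4, n=1)
    p(base=4, n=0)
    -> return 1
  -> return 4
-> return 16

Final answer: 16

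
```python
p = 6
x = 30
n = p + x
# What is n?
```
Trace:
  p=6
  p=6, x=30
  p=6, x=30, n=36

Final answer: 36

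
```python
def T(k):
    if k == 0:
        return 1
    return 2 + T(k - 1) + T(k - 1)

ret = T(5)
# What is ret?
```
Call trace (a repeated sub-call is expanded the first time; later identical calls just restate its return value):
T(k=5)
  T(k=4)
    T(k=3)
      T(k=2)
        T(k=1)
          T(k=0)
          -> return 1
          T(k=0)
          -> return 1
        -> return 4
        T(k=1) -> return 4  (same call as traced above)
      -> return 10
      T(k=2) -> return 10  (same call as traced above)
    -> return 22
    T(k=3) -> return 22  (same call as traced above)
  -> return 46
  T(k=4) -> return 46  (same call as traced above)
-> return 94

Final answer: 94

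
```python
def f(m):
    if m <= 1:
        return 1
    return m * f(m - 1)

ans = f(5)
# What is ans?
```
Call trace:
f(m=5)
  f(m=4)
    f(m=3)
      f(m=2)
        f(m=1)
        -> return 1
      -> return 2
    -> return 6
  -> return 24
-> return 120

Final answer: 120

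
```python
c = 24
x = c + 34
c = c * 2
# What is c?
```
Trace:
  c=24
  c=24, x=58
  c=48, x=58

Final answer: 48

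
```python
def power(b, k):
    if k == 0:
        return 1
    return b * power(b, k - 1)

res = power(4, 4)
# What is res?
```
Call trace:
power(b=4, k=4)
  power(b=4, k=3)
    power(b=4, k=2)
      power(b=4, k=1)
        power(b=4, k=0)
        -> return 1
      -> return 4
    -> return 16
  -> return 64
-> return 256

Final answer: 256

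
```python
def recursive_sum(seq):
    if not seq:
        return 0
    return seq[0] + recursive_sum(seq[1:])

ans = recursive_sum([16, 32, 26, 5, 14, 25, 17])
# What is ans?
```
Call trace:
recursive_sum(seq=[16, 32, 26, 5, 14, 25, 17])
  recursive_sum(seq=[32, 26, 5, 14, 25, 17])
    recursive_sum(seq=[26, 5, 14, 25, 17])
      recursive_sum(seq=[5, 14, 25, 17])
        recursive_sum(seq=[14, 25, 17])
          recursive_sum(seq=[25, 17])
            recursive_sum(seq=[17])
              recursive_sum(seq=[])
              -> return 0
            -> return 17
          -> return 42
        -> return 56
      -> return 61
    -> return 87
  -> return 119
-> return 135

Final answer: 135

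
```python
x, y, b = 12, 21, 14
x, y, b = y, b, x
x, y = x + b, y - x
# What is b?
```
Trace:
  x=12, y=21, b=14
  x=21, y=14, b=12
  x=33, y=-7, b=12

Final answer: 12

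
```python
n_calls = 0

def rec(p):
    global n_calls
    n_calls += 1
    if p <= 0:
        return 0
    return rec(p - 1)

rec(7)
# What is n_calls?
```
Call trace:
rec(p=7)
  rec(p=6)
    rec(p=5)
      rec(p=4)
        rec(p=3)
          rec(p=2)
            rec(p=1)
              rec(p=0)
              -> return 0
            -> return 0
          -> return 0
        -> return 0
      -> return 0
    -> return 0
  -> return 0
-> return 0

n_calls is incremented once per call. rec is entered once for each p = 7, 6, 5, 4, 3, 2, 1, 0 (the p <= 0 call returns without recursing), i.e. 7 + 1 calls.
n_calls = 8

Final answer: 8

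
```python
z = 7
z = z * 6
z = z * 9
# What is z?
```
Trace:
  z=7
  z=42
  z=378

Final answer: 378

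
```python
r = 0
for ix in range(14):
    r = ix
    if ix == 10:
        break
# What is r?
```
Trace:
  r=0
  r=0, ix=0
  r=1, ix=1
  r=2, ix=2
  r=3, ix=3
  r=4, ix=4
  r=5, ix=5
  r=6, ix=6
  r=7, ix=7
  r=8, ix=8
  r=9, ix=9
  r=10, ix=10

Final answer: 10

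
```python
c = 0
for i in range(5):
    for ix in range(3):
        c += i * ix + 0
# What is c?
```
Trace:
  c=0
  c=0, i=0, ix=0
  c=0, i=0, ix=1
  c=0, i=0, ix=2
  c=0, i=1, ix=0
  c=1, i=1, ix=1
  c=3, i=1, ix=2
  c=3, i=2, ix=0
  c=5, i=2, ix=1
  c=9, i=2, ix=2
  c=9, i=3, ix=0
  c=12, i=3, ix=1
  c=18, i=3, ix=2
  c=18, i=4, ix=0
  c=22, i=4, ix=1
  c=30, i=4, ix=2

Final answer: 30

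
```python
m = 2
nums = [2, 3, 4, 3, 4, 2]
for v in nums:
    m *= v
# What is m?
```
Trace:
  m=2
  m=4, v=2
  m=12, v=3
  m=48, v=4
  m=144, v=3
  m=576, v=4
  m=1152, v=2

Final answer: 1152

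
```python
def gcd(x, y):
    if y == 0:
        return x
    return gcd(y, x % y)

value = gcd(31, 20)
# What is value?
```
Call trace:
gcd(x=31, y=20)
  gcd(x=20, y=11)
    gcd(x=11, y=9)
      gcd(x=9, y=2)
        gcd(x=2, y=1)
          gcd(x=1, y=0)
          -> return 1
        -> return 1
      -> return 1
    -> return 1
  -> return 1
-> return 1

Final answer: 1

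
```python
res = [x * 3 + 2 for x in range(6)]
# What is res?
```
Trace:
  x=0
  x=1
  x=2
  x=3
  x=4
  x=5
  res=[2, 5, 8, 11, 14, 17]

Final answer: [2, 5, 8, 11, 14, 17]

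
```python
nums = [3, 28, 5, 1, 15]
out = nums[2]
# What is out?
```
Trace:
  nums=[3, 28, 5, 1, 15]
  nums=[3, 28, 5, 1, 15], out=5

Final answer: 5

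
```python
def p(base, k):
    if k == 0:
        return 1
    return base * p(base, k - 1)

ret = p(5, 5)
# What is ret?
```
Call trace:
p(base=5, k=5)
  p(base=5, k=4)
    p(base=5, k=3)
      p(base=5, k=2)
        p(base=5, k=1)
          p(base=5, k=0)
          -> return 1
        -> return 5
      -> return 25
    -> return 125
  -> return 625
-> return 3125

Final answer: 3125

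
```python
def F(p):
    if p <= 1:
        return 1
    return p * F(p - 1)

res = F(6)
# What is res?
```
Call trace:
F(p=6)
  F(p=5)
    F(p=4)
      F(p=3)
        F(p=2)
          F(p=1)
          -> return 1
        -> return 2
      -> return 6
    -> return 24
  -> return 120
-> return 720

Final answer: 720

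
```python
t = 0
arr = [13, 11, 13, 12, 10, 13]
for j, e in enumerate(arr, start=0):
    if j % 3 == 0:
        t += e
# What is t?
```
Trace:
  t=0
  t=13, j=0, e=13
  t=13, j=1, e=11
  t=13, j=2, e=13
  t=25, j=3, e=12
  t=25, j=4, e=10
  t=25, j=5, e=13

Final answer: 25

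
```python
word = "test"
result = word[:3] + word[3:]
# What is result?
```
Trace:
  word='test'
  word='test', result='test'

Final answer: 'test'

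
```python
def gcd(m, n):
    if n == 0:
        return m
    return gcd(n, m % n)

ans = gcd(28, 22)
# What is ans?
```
Call trace:
gcd(m=28, n=22)
  gcd(m=22, n=6)
    gcd(m=6, n=4)
      gcd(m=4, n=2)
        gcd(m=2, n=0)
        -> return 2
      -> return 2
    -> return 2
  -> return 2
-> return 2

Final answer: 2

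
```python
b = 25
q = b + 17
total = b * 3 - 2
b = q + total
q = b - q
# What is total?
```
Trace:
  b=25
  b=25, q=42
  b=25, q=42, total=73
  b=115, q=42, total=73
  b=115, q=73, total=73

Final answer: 73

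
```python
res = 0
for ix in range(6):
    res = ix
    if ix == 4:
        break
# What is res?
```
Trace:
  res=0
  res=0, ix=0
  res=1, ix=1
  res=2, ix=2
  res=3, ix=3
  res=4, ix=4

Final answer: 4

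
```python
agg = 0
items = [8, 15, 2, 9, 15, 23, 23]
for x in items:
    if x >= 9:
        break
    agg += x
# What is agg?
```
Trace:
  agg=0
  agg=8, x=8
  agg=8, x=15

Final answer: 8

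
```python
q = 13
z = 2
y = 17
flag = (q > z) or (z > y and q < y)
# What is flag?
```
Trace:
  q=13
  q=13, z=2
  q=13, z=2, y=17
  q=13, z=2, y=17, flag=True

Final answer: True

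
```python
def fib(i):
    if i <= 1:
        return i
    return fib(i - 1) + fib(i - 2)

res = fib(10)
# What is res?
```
Call trace (a repeated sub-call is expanded the first time; later identical calls just restate its return value):
fib(i=10)
  fib(i=9)
    fib(i=8)
      fib(i=7)
        fib(i=6)
          fib(i=5)
            fib(i=4)
              fib(i=3)
                fib(i=2)
                  fib(i=1)
                  -> return 1
                  fib(i=0)
                  -> return 0
                -> return 1
                fib(i=1)
                -> return 1
              -> return 2
              fib(i=2) -> return 1  (same call as traced above)
            -> return 3
            fib(i=3) -> return 2  (same call as traced above)
          -> return 5
          fib(i=4) -> return 3  (same call as traced above)
        -> return 8
        fib(i=5) -> return 5  (same call as traced above)
      -> return 13
      fib(i=6) -> return 8  (same call as traced above)
    -> return 21
    fib(i=7) -> return 13  (same call as traced above)
  -> return 34
  fib(i=8) -> return 21  (same call as traced above)
-> return 55

Final answer: 55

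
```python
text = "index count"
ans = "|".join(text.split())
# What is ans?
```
Trace:
  text='index count'
  text='index count', ans='index|count'

Final answer: 'index|count'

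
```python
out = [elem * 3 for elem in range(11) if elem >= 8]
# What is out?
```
Trace:
  elem=0
  elem=1
  elem=2
  elem=3
  elem=4
  elem=5
  elem=6
  elem=7
  elem=8
  elem=9
  elem=10
  out=[24, 27, 30]

Final answer: [24, 27, 30]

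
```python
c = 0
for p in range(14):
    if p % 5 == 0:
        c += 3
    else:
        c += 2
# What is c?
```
Trace:
  c=0
  c=3, p=0
  c=5, p=1
  c=7, p=2
  c=9, p=3
  c=11, p=4
  c=14, p=5
  c=16, p=6
  c=18, p=7
  c=20, p=8
  c=22, p=9
  c=25, p=10
  c=27, p=11
  c=29, p=12
  c=31, p=13

Final answer: 31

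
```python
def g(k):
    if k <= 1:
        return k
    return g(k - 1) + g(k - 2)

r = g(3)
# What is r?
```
Call trace:
g(k=3)
  g(k=2)
    g(k=1)
    -> return 1
    g(k=0)
    -> return 0
  -> return 1
  g(k=1)
  -> return 1
-> return 2

Final answer: 2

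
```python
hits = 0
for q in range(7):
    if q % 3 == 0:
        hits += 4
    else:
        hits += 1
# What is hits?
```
Trace:
  hits=0
  hits=4, q=0
  hits=5, q=1
  hits=6, q=2
  hits=10, q=3
  hits=11, q=4
  hits=12, q=5
  hits=16, q=6

Final answer: 16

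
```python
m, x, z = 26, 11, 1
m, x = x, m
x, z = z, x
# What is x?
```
Trace:
  m=26, x=11, z=1
  m=11, x=26, z=1
  m=11, x=1, z=26

Final answer: 1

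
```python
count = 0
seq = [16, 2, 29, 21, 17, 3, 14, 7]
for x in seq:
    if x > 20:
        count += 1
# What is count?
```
Trace:
  count=0
  count=0, x=16
  count=0, x=2
  count=1, x=29
  count=2, x=21
  count=2, x=17
  count=2, x=3
  count=2, x=14
  count=2, x=7

Final answer: 2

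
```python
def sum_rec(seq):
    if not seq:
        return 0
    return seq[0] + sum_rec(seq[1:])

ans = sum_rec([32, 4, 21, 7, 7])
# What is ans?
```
Call trace:
sum_rec(seq=[32, 4, 21, 7, 7])
  sum_rec(seq=[4, 21, 7, 7])
    sum_rec(seq=[21, 7, 7])
      sum_rec(seq=[7, 7])
        sum_rec(seq=[7])
          sum_rec(seq=[])
          -> return 0
        -> return 7
      -> return 14
    -> return 35
  -> return 39
-> return 71

Final answer: 71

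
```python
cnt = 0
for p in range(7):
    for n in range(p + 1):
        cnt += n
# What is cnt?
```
Trace:
  cnt=0
  cnt=0, p=0, n=0
  cnt=0, p=1, n=0
  cnt=1, p=1, n=1
  cnt=1, p=2, n=0
  cnt=2, p=2, n=1
  cnt=4, p=2, n=2
  cnt=4, p=3, n=0
  cnt=5, p=3, n=1
  cnt=7, p=3, n=2
  cnt=10, p=3, n=3
  cnt=10, p=4, n=0
  cnt=11, p=4, n=1
  cnt=13, p=4, n=2
  cnt=16, p=4, n=3
  cnt=20, p=4, n=4
  cnt=20, p=5, n=0
  cnt=21, p=5, n=1
  cnt=23, p=5, n=2
  cnt=26, p=5, n=3
  cnt=30, p=5, n=4
  cnt=35, p=5, n=5
  cnt=35, p=6, n=0
  cnt=36, p=6, n=1
  cnt=38, p=6, n=2
  cnt=41, p=6, n=3
  cnt=45, p=6, n=4
  cnt=50, p=6, n=5
  cnt=56, p=6, n=6

Final answer: 56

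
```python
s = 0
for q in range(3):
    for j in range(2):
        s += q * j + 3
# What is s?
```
Trace:
  s=0
  s=3, q=0, j=0
  s=6, q=0, j=1
  s=9, q=1, j=0
  s=13, q=1, j=1
  s=16, q=2, j=0
  s=21, q=2, j=1

Final answer: 21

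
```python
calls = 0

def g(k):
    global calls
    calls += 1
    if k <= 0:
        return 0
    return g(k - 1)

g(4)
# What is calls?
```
Call trace:
g(k=4)
  g(k=3)
    g(k=2)
      g(k=1)
        g(k=0)
        -> return 0
      -> return 0
    -> return 0
  -> return 0
-> return 0

calls is incremented once per call. g is entered once for each k = 4, 3, 2, 1, 0 (the k <= 0 call returns without recursing), i.e. 4 + 1 calls.
calls = 5

Final answer: 5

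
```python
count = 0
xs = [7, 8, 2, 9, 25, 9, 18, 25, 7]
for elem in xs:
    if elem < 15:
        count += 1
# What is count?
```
Trace:
  count=0
  count=1, elem=7
  count=2, elem=8
  count=3, elem=2
  count=4, elem=9
  count=4, elem=25
  count=5, elem=9
  count=5, elem=18
  count=5, elem=25
  count=6, elem=7

Final answer: 6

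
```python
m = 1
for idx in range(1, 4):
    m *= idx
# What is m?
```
Trace:
  m=1
  m=1, idx=1
  m=2, idx=2
  m=6, idx=3

Final answer: 6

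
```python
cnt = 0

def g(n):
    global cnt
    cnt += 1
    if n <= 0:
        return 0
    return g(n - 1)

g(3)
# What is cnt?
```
Call trace:
g(n=3)
  g(n=2)
    g(n=1)
      g(n=0)
      -> return 0
    -> return 0
  -> return 0
-> return 0

cnt is incremented once per call. g is entered once for each n = 3, 2, 1, 0 (the n <= 0 call returns without recursing), i.e. 3 + 1 calls.
cnt = 4

Final answer: 4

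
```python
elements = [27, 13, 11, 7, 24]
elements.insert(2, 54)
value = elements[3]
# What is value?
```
Trace:
  elements=[27, 13, 11, 7, 24]
  elements=[27, 13, 54, 11, 7, 24]
  elements=[27, 13, 54, 11, 7, 24], value=11

Final answer: 11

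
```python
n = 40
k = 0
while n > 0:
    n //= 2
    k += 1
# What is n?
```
Trace:
  n=40
  n=40, k=0
  n=20, k=1
  n=10, k=2
  n=5, k=3
  n=2, k=4
  n=1, k=5
  n=0, k=6

Final answer: 0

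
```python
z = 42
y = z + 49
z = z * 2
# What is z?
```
Trace:
  z=42
  z=42, y=91
  z=84, y=91

Final answer: 84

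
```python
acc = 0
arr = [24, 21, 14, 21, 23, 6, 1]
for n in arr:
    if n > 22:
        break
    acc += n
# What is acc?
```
Trace:
  acc=0
  acc=0, n=24

Final answer: 0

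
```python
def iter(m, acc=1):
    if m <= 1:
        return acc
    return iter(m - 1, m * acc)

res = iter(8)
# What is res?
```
Call trace:
iter(m=8, acc=1)
  iter(m=7, acc=8)
    iter(m=6, acc=56)
      iter(m=5, acc=336)
        iter(m=4, acc=1680)
          iter(m=3, acc=6720)
            iter(m=2, acc=20160)
              iter(m=1, acc=40320)
              -> return 40320
            -> return 40320
          -> return 40320
        -> return 40320
      -> return 40320
    -> return 40320
  -> return 40320
-> return 40320

Final answer: 40320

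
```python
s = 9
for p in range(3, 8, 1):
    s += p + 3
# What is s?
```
Trace:
  s=9
  s=15, p=3
  s=22, p=4
  s=30, p=5
  s=39, p=6
  s=49, p=7

Final answer: 49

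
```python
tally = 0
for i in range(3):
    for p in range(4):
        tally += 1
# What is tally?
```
Trace:
  tally=0
  tally=1, i=0, p=0
  tally=2, i=0, p=1
  tally=3, i=0, p=2
  tally=4, i=0, p=3
  tally=5, i=1, p=0
  tally=6, i=1, p=1
  tally=7, i=1, p=2
  tally=8, i=1, p=3
  tally=9, i=2, p=0
  tally=10, i=2, p=1
  tally=11, i=2, p=2
  tally=12, i=2, p=3

Final answer: 12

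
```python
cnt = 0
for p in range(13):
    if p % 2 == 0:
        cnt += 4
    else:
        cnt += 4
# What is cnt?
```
Trace:
  cnt=0
  cnt=4, p=0
  cnt=8, p=1
  cnt=12, p=2
  cnt=16, p=3
  cnt=20, p=4
  cnt=24, p=5
  cnt=28, p=6
  cnt=32, p=7
  cnt=36, p=8
  cnt=40, p=9
  cnt=44, p=10
  cnt=48, p=11
  cnt=52, p=12

Final answer: 52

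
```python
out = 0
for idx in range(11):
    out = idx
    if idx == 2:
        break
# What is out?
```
Trace:
  out=0
  out=0, idx=0
  out=1, idx=1
  out=2, idx=2

Final answer: 2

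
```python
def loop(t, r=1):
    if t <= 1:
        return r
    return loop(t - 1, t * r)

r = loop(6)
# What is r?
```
Call trace:
loop(t=6, r=1)
  loop(t=5, r=6)
    loop(t=4, r=30)
      loop(t=3, r=120)
        loop(t=2, r=360)
          loop(t=1, r=720)
          -> return 720
        -> return 720
      -> return 720
    -> return 720
  -> return 720
-> return 720

Final answer: 720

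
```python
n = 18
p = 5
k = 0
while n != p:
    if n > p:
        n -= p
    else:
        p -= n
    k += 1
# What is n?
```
Trace:
  n=18
  n=18, p=5
  n=18, p=5, k=0
  n=13, p=5, k=1
  n=8, p=5, k=2
  n=3, p=5, k=3
  n=3, p=2, k=4
  n=1, p=2, k=5
  n=1, p=1, k=6

Final answer: 1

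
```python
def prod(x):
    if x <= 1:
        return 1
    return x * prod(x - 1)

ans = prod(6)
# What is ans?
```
Call trace:
prod(x=6)
  prod(x=5)
    prod(x=4)
      prod(x=3)
        prod(x=2)
          prod(x=1)
          -> return 1
        -> return 2
      -> return 6
    -> return 24
  -> return 120
-> return 720

Final answer: 720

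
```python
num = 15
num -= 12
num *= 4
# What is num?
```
Trace:
  num=15
  num=3
  num=12

Final answer: 12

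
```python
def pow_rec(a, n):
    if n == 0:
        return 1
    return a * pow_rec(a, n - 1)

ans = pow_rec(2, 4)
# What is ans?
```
Call trace:
pow_rec(a=2, n=4)
  pow_rec(a=2, n=3)
    pow_rec(a=2, n=2)
      pow_rec(a=2, n=1)
        pow_rec(a=2, n=0)
        -> return 1
      -> return 2
    -> return 4
  -> return 8
-> return 16

Final answer: 16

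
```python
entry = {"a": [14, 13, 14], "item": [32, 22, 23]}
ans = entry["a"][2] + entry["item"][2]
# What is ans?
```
Trace:
  entry={'a': [14, 13, 14], 'item': [32, 22, 23]}
  entry={'a': [14, 13, 14], 'item': [32, 22, 23]}, ans=37

Final answer: 37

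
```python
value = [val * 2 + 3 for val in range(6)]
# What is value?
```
Trace:
  val=0
  val=1
  val=2
  val=3
  val=4
  val=5
  value=[3, 5, 7, 9, 11, 13]

Final answer: [3, 5, 7, 9, 11, 13]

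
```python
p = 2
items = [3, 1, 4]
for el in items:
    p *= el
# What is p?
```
Trace:
  p=2
  p=6, el=3
  p=6, el=1
  p=24, el=4

Final answer: 24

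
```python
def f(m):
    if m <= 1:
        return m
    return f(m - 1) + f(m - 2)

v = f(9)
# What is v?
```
Call trace (a repeated sub-call is expanded the first time; later identical calls just restate its return value):
f(m=9)
  f(m=8)
    f(m=7)
      f(m=6)
        f(m=5)
          f(m=4)
            f(m=3)
              f(m=2)
                f(m=1)
                -> return 1
                f(m=0)
                -> return 0
              -> return 1
              f(m=1)
              -> return 1
            -> return 2
            f(m=2) -> return 1  (same call as traced above)
          -> return 3
          f(m=3) -> return 2  (same call as traced above)
        -> return 5
        f(m=4) -> return 3  (same call as traced above)
      -> return 8
      f(m=5) -> return 5  (same call as traced above)
    -> return 13
    f(m=6) -> return 8  (same call as traced above)
  -> return 21
  f(m=7) -> return 13  (same call as traced above)
-> return 34

Final answer: 34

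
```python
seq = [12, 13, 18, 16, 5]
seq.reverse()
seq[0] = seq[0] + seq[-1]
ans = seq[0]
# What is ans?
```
Trace:
  seq=[12, 13, 18, 16, 5]
  seq=[5, 16, 18, 13, 12]
  seq=[17, 16, 18, 13, 12]
  seq=[17, 16, 18, 13, 12], ans=17

Final answer: 17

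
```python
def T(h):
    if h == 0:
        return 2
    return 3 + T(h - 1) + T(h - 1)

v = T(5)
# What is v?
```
Call trace (a repeated sub-call is expanded the first time; later identical calls just restate its return value):
T(h=5)
  T(h=4)
    T(h=3)
      T(h=2)
        T(h=1)
          T(h=0)
          -> return 2
          T(h=0)
          -> return 2
        -> return 7
        T(h=1) -> return 7  (same call as traced above)
      -> return 17
      T(h=2) -> return 17  (same call as traced above)
    -> return 37
    T(h=3) -> return 37  (same call as traced above)
  -> return 77
  T(h=4) -> return 77  (same call as traced above)
-> return 157

Final answer: 157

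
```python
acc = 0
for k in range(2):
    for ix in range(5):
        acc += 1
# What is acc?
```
Trace:
  acc=0
  acc=1, k=0, ix=0
  acc=2, k=0, ix=1
  acc=3, k=0, ix=2
  acc=4, k=0, ix=3
  acc=5, k=0, ix=4
  acc=6, k=1, ix=0
  acc=7, k=1, ix=1
  acc=8, k=1, ix=2
  acc=9, k=1, ix=3
  acc=10, k=1, ix=4

Final answer: 10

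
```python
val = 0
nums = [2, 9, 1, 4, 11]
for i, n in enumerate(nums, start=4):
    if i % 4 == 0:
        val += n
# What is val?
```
Trace:
  val=0
  val=2, i=4, n=2
  val=2, i=5, n=9
  val=2, i=6, n=1
  val=2, i=7, n=4
  val=13, i=8, n=11

Final answer: 13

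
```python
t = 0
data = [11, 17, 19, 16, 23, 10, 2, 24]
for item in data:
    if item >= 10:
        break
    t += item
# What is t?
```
Trace:
  t=0
  t=0, item=11

Final answer: 0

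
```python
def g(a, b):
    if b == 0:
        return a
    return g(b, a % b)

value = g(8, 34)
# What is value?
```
Call trace:
g(a=8, b=34)
  g(a=34, b=8)
    g(a=8, b=2)
      g(a=2, b=0)
      -> return 2
    -> return 2
  -> return 2
-> return 2

Final answer: 2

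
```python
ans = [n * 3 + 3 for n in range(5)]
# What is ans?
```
Trace:
  n=0
  n=1
  n=2
  n=3
  n=4
  ans=[3, 6, 9, 12, 15]

Final answer: [3, 6, 9, 12, 15]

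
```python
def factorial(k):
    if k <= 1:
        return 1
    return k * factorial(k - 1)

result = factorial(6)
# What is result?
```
Call trace:
factorial(k=6)
  factorial(k=5)
    factorial(k=4)
      factorial(k=3)
        factorial(k=2)
          factorial(k=1)
          -> return 1
        -> return 2
      -> return 6
    -> return 24
  -> return 120
-> return 720

Final answer: 720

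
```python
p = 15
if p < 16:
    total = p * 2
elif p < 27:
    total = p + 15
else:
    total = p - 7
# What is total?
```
Trace:
  p=15
  p=15, total=30

Final answer: 30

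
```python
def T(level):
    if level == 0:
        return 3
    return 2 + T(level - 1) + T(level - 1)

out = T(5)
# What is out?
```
Call trace (a repeated sub-call is expanded the first time; later identical calls just restate its return value):
T(level=5)
  T(level=4)
    T(level=3)
      T(level=2)
        T(level=1)
          T(level=0)
          -> return 3
          T(level=0)
          -> return 3
        -> return 8
        T(level=1) -> return 8  (same call as traced above)
      -> return 18
      T(level=2) -> return 18  (same call as traced above)
    -> return 38
    T(level=3) -> return 38  (same call as traced above)
  -> return 78
  T(level=4) -> return 78  (same call as traced above)
-> return 158

Final answer: 158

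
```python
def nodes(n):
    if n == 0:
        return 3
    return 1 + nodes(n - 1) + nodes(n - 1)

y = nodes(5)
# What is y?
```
Call trace (a repeated sub-call is expanded the first time; later identical calls just restate its return value):
nodes(n=5)
  nodes(n=4)
    nodes(n=3)
      nodes(n=2)
        nodes(n=1)
          nodes(n=0)
          -> return 3
          nodes(n=0)
          -> return 3
        -> return 7
        nodes(n=1) -> return 7  (same call as traced above)
      -> return 15
      nodes(n=2) -> return 15  (same call as traced above)
    -> return 31
    nodes(n=3) -> return 31  (same call as traced above)
  -> return 63
  nodes(n=4) -> return 63  (same call as traced above)
-> return 127

Final answer: 127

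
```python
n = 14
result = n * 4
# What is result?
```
Trace:
  n=14
  n=14, result=56

Final answer: 56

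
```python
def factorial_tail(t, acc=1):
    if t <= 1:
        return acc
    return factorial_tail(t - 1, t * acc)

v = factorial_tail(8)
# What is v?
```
Call trace:
factorial_tail(t=8, acc=1)
  factorial_tail(t=7, acc=8)
    factorial_tail(t=6, acc=56)
      factorial_tail(t=5, acc=336)
        factorial_tail(t=4, acc=1680)
          factorial_tail(t=3, acc=6720)
            factorial_tail(t=2, acc=20160)
              factorial_tail(t=1, acc=40320)
              -> return 40320
            -> return 40320
          -> return 40320
        -> return 40320
      -> return 40320
    -> return 40320
  -> return 40320
-> return 40320

Final answer: 40320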